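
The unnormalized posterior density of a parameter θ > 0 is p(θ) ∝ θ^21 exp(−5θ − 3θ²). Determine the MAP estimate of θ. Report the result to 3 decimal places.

θ̂_MAP = 1.500

ℓ'(θ) = 21/θ − 5 − 6θ. Setting this to zero and multiplying by θ: 6θ² + 5θ − 21 = 0.
θ = (−5 + √(5² + 4·6·21)) / (2·6) = (−5 + √529) / 12 = (−5 + 23)/12 = 3/2.
ℓ''(θ) = −21/θ² − 6 < 0, confirming a maximum.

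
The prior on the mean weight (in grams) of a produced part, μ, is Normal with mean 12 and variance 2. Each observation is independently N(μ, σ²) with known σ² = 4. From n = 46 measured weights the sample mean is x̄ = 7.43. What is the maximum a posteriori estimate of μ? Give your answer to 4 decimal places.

n = 46, x̄ = 7.43.
For a Normal prior and Normal likelihood with known variance, the posterior is Normal; its mode equals its mean, the precision-weighted average.
Prior precision 1/σ₀² = 1/2 = 0.5; data precision n/σ² = 46/4 = 11.5.
μ̂ = (0.5·12 + 11.5·7.43) / (0.5 + 11.5) = 91.445/12 = 18289/2400 ≈ 7.6204.

μ̂_MAP = 7.6204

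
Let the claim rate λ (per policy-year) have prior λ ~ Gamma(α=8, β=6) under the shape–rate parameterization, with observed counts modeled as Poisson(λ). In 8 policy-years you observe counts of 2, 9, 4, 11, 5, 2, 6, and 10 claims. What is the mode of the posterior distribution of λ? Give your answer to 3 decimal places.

λ̂_MAP = 4.000

Σxᵢ = 2+9+4+11+5+2+6+10 = 49, with n = 8.
Posterior ∝ λ^7e^(−6λ) · λ^49e^(−8λ) = λ^56e^(−14λ), i.e. Gamma(shape=57, rate=14).
The mode of a Gamma(a, b) with a ≥ 1 (shape–rate) is (a−1)/b = 56/14 ≈ 4.000.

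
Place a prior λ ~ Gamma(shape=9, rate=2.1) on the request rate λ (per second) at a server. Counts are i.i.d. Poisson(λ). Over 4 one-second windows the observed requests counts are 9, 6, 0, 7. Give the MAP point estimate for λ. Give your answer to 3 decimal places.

Σxᵢ = 9+6+0+7 = 22, with n = 4.
Posterior ∝ λ^8e^(−2.1λ) · λ^22e^(−4λ) = λ^30e^(−6.1λ), i.e. Gamma(shape=31, rate=6.1).
The mode of a Gamma(a, b) with a ≥ 1 (shape–rate) is (a−1)/b = 30/6.1 ≈ 4.918.

λ̂_MAP = 4.918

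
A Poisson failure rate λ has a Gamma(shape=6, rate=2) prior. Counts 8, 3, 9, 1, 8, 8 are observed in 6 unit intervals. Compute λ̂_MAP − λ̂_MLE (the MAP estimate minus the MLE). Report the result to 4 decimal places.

MAP − MLE = -0.9167

Σxᵢ = 37. Posterior is Gamma(43, 8); MAP = (43−1)/8 = 42/8 ≈ 5.25000.
MLE = x̄ = 37/6 ≈ 6.16667.
Difference = 42/8 − 37/6 = -11/12 ≈ -0.9167.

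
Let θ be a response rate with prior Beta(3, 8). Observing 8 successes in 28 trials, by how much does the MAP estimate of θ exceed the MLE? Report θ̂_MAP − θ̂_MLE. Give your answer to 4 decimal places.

MAP − MLE = -0.0154

Posterior is Beta(11, 28); MAP = (11−1)/(39−2) = 10/37 ≈ 0.27027.
MLE ignores the prior: θ̂_MLE = k/n = 8/28 ≈ 0.28571.
Difference = 10/37 − 8/28 = -4/259 ≈ -0.0154.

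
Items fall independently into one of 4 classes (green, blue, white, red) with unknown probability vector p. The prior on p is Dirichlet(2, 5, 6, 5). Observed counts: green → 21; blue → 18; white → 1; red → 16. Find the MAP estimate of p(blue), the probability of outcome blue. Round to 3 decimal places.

The posterior is Dirichlet(αᵢ + nᵢ) = Dirichlet(23, 23, 7, 21).
For a Dirichlet(a₁,…,a_K) with all aᵢ > 1, the mode has j-th component (aⱼ − 1)/(Σaᵢ − K).
Here Σaᵢ = 74 and K = 4, so p(blue) = (23 − 1)/(74 − 4) = 22/70 ≈ 0.314.

MAP estimate of p(blue) = 0.314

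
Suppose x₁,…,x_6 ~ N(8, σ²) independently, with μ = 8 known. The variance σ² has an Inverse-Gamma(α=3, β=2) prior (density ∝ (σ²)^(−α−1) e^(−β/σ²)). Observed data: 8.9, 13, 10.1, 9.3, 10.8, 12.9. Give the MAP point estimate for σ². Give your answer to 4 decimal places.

Sum of squared deviations about the known mean: SS = (8.9−8)² + (13−8)² + (10.1−8)² + (9.3−8)² + (10.8−8)² + (12.9−8)² = 63.76.
The Normal likelihood contributes (σ²)^(−n/2) exp(−SS/(2σ²)), so the posterior is Inverse-Gamma(α + n/2, β + SS/2) = Inverse-Gamma(6, 33.88).
The mode of Inverse-Gamma(a, b) is b/(a+1) = 33.88/7 ≈ 4.8400.

σ̂²_MAP = 4.8400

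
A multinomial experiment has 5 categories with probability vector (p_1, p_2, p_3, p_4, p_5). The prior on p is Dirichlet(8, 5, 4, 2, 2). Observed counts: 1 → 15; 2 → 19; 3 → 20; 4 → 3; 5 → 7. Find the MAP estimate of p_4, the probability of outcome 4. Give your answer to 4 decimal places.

The posterior is Dirichlet(αᵢ + nᵢ) = Dirichlet(23, 24, 24, 5, 9).
For a Dirichlet(a₁,…,a_K) with all aᵢ > 1, the mode has j-th component (aⱼ − 1)/(Σaᵢ − K).
Here Σaᵢ = 85 and K = 5, so p_4 = (5 − 1)/(85 − 5) = 4/80 ≈ 0.0500.

MAP estimate: 0.0500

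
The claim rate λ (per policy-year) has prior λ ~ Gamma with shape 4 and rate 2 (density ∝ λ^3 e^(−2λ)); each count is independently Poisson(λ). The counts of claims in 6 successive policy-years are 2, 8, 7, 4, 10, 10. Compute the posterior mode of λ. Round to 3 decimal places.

Σxᵢ = 2+8+7+4+10+10 = 41, with n = 6.
Posterior ∝ λ^3e^(−2λ) · λ^41e^(−6λ) = λ^44e^(−8λ), i.e. Gamma(shape=45, rate=8).
The mode of a Gamma(a, b) with a ≥ 1 (shape–rate) is (a−1)/b = 44/8 ≈ 5.500.

λ̂_MAP = 5.500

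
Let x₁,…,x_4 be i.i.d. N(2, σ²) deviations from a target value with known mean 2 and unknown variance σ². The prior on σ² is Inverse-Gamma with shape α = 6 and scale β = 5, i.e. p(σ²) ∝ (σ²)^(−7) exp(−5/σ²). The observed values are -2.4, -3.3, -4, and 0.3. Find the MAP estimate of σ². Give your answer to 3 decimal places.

σ̂²_MAP = 5.352

Sum of squared deviations about the known mean: SS = (-2.4−2)² + (-3.3−2)² + (-4−2)² + (0.3−2)² = 86.34.
The Normal likelihood contributes (σ²)^(−n/2) exp(−SS/(2σ²)), so the posterior is Inverse-Gamma(α + n/2, β + SS/2) = Inverse-Gamma(8, 48.17).
The mode of Inverse-Gamma(a, b) is b/(a+1) = 48.17/9 ≈ 5.352.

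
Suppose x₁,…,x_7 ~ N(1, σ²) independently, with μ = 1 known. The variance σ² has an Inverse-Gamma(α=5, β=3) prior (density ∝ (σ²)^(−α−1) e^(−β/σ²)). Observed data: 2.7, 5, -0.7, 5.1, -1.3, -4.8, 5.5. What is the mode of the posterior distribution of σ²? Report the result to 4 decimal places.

σ̂²_MAP = 5.4616

Sum of squared deviations about the known mean: SS = (2.7−1)² + (5−1)² + (-0.7−1)² + (5.1−1)² + (-1.3−1)² + (-4.8−1)² + (5.5−1)² = 97.77.
The Normal likelihood contributes (σ²)^(−n/2) exp(−SS/(2σ²)), so the posterior is Inverse-Gamma(α + n/2, β + SS/2) = Inverse-Gamma(8.5, 51.885).
The mode of Inverse-Gamma(a, b) is b/(a+1) = 51.885/9.5 ≈ 5.4616.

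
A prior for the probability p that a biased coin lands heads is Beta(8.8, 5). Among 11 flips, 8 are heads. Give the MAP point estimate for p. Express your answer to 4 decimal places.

p̂_MAP = 0.6930

Prior: Beta(8.8, 5).
Data: 8 successes in 11 trials. The binomial likelihood contributes p^8(1−p)^3, so the posterior is Beta(8.8+8, 5+3) = Beta(16.8, 8).
For Beta(a, b) with a, b > 1 the mode is (a−1)/(a+b−2) = 15.8/22.8 ≈ 0.6930.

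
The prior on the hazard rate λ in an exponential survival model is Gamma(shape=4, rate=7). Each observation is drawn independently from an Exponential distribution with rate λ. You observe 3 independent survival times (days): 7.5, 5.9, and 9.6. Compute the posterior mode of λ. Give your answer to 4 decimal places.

The Exponential(rate=λ) likelihood is ∝ λ^n e^(−λΣtᵢ). Here n = 3 and Σtᵢ = 7.5 + 5.9 + 9.6 = 23.
Posterior ∝ λ^3e^(−7λ) · λ^3e^(−23λ) = λ^6e^(−30λ), i.e. Gamma(7, 30).
Mode = (a−1)/b = 6/30 ≈ 0.2000.

λ̂_MAP = 0.2000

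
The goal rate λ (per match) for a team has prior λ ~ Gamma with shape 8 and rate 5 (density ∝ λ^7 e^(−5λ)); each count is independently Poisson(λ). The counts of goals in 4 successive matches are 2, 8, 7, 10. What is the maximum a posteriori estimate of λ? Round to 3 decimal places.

λ̂_MAP = 3.778

Σxᵢ = 2+8+7+10 = 27, with n = 4.
Posterior ∝ λ^7e^(−5λ) · λ^27e^(−4λ) = λ^34e^(−9λ), i.e. Gamma(shape=35, rate=9).
The mode of a Gamma(a, b) with a ≥ 1 (shape–rate) is (a−1)/b = 34/9 ≈ 3.778.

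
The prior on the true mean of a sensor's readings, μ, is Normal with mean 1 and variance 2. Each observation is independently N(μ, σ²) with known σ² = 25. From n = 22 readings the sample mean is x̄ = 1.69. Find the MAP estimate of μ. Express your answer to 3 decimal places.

μ̂_MAP = 1.440

n = 22, x̄ = 1.69.
For a Normal prior and Normal likelihood with known variance, the posterior is Normal; its mode equals its mean, the precision-weighted average.
Prior precision 1/σ₀² = 1/2 = 0.5; data precision n/σ² = 22/25 = 0.88.
μ̂ = (0.5·1 + 0.88·1.69) / (0.5 + 0.88) = 1.9872/1.38 = 1.440.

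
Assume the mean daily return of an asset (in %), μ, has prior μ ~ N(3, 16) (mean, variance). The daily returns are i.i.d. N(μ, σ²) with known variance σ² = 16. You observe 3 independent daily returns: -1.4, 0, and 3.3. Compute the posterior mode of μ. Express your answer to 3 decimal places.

μ̂_MAP = 1.225

n = 3; x̄ = ((-1.4) + 0 + 3.3)/3 = 1.9/3 = 19/30 ≈ 0.6333.
For a Normal prior and Normal likelihood with known variance, the posterior is Normal; its mode equals its mean, the precision-weighted average.
Prior precision 1/σ₀² = 1/16 = 0.0625; data precision n/σ² = 3/16 = 0.1875.
μ̂ = (0.0625·3 + 0.1875·(19/30)) / (0.0625 + 0.1875) = 0.30625/0.25 = 1.225.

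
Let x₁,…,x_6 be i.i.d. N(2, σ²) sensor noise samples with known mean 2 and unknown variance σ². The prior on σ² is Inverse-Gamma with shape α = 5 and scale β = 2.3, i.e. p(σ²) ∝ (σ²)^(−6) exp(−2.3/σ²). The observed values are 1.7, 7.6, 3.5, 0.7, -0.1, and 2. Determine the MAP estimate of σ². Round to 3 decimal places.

σ̂²_MAP = 2.467

Sum of squared deviations about the known mean: SS = (1.7−2)² + (7.6−2)² + (3.5−2)² + (0.7−2)² + (-0.1−2)² + (2−2)² = 39.8.
The Normal likelihood contributes (σ²)^(−n/2) exp(−SS/(2σ²)), so the posterior is Inverse-Gamma(α + n/2, β + SS/2) = Inverse-Gamma(8, 22.2).
The mode of Inverse-Gamma(a, b) is b/(a+1) = 22.2/9 ≈ 2.467.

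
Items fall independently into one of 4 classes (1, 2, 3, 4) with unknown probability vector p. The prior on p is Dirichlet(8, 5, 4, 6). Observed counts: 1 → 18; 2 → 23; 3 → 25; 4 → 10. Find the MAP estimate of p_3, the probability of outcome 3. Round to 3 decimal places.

The posterior is Dirichlet(αᵢ + nᵢ) = Dirichlet(26, 28, 29, 16).
For a Dirichlet(a₁,…,a_K) with all aᵢ > 1, the mode has j-th component (aⱼ − 1)/(Σaᵢ − K).
Here Σaᵢ = 99 and K = 4, so p_3 = (29 − 1)/(99 − 4) = 28/95 ≈ 0.295.

MAP estimate: 0.295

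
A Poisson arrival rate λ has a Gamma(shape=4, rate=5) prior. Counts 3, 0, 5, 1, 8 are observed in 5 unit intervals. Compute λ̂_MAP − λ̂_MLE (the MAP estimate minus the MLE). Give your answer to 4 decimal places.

Σxᵢ = 17. Posterior is Gamma(21, 10); MAP = (21−1)/10 = 20/10 ≈ 2.00000.
MLE = x̄ = 17/5 ≈ 3.40000.
Difference = 20/10 − 17/5 = -7/5 ≈ -1.4000.

MAP − MLE = -1.4000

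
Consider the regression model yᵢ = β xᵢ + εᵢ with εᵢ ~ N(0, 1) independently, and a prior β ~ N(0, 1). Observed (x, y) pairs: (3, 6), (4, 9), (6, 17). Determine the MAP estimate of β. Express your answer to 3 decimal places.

β̂_MAP = 2.516

log p(β | y) = −Σ(yᵢ − βxᵢ)²/(2·1) − β²/(2·1) + const.
Setting the derivative to zero: Σxᵢ(yᵢ − βxᵢ)/1 − β/1 = 0, so β = Σxᵢyᵢ / (Σxᵢ² + σ²/τ²).
Σxᵢyᵢ = 3·6 + 4·9 + 6·17 = 156; Σxᵢ² = 61; σ²/τ² = 1.
β̂_MAP = 156 / (61 + 1) = 156/62 ≈ 2.516.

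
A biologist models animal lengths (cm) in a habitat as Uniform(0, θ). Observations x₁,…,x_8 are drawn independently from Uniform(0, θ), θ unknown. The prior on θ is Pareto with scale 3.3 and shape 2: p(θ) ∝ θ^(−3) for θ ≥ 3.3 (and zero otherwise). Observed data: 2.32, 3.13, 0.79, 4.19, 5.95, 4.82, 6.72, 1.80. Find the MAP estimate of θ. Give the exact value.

θ̂_MAP = 6.72

The Uniform(0, θ) likelihood is θ^(−n) for θ ≥ max(xᵢ), zero otherwise. Here max(xᵢ) = 6.72.
Posterior ∝ θ^(−3) · θ^(−8) = θ^(−11) on θ ≥ max(3.3, 6.72) = 6.72.
This density is strictly decreasing in θ, so the posterior mode lies at the lower boundary of the support.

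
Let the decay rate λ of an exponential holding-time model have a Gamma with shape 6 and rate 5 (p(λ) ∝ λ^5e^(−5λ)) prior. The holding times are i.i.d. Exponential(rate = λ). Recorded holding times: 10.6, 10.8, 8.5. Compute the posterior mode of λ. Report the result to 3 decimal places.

The Exponential(rate=λ) likelihood is ∝ λ^n e^(−λΣtᵢ). Here n = 3 and Σtᵢ = 10.6 + 10.8 + 8.5 = 29.9.
Posterior ∝ λ^5e^(−5λ) · λ^3e^(−29.9λ) = λ^8e^(−34.9λ), i.e. Gamma(9, 34.9).
Mode = (a−1)/b = 8/34.9 ≈ 0.229.

λ̂_MAP = 0.229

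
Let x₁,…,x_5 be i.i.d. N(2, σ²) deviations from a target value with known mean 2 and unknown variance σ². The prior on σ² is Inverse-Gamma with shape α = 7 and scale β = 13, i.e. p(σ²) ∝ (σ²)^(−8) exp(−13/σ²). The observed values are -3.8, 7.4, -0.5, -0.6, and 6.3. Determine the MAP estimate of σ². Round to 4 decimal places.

σ̂²_MAP = 5.7286

Sum of squared deviations about the known mean: SS = (-3.8−2)² + (7.4−2)² + (-0.5−2)² + (-0.6−2)² + (6.3−2)² = 94.3.
The Normal likelihood contributes (σ²)^(−n/2) exp(−SS/(2σ²)), so the posterior is Inverse-Gamma(α + n/2, β + SS/2) = Inverse-Gamma(9.5, 60.15).
The mode of Inverse-Gamma(a, b) is b/(a+1) = 60.15/10.5 ≈ 5.7286.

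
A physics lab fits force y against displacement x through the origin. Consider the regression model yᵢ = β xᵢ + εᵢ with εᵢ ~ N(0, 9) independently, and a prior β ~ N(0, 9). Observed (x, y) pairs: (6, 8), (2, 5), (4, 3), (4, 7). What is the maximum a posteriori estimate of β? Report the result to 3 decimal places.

log p(β | y) = −Σ(yᵢ − βxᵢ)²/(2·9) − β²/(2·9) + const.
Setting the derivative to zero: Σxᵢ(yᵢ − βxᵢ)/9 − β/9 = 0, so β = Σxᵢyᵢ / (Σxᵢ² + σ²/τ²).
Σxᵢyᵢ = 6·8 + 2·5 + 4·3 + 4·7 = 98; Σxᵢ² = 72; σ²/τ² = 1.
β̂_MAP = 98 / (72 + 1) = 98/73 ≈ 1.342.

β̂_MAP = 1.342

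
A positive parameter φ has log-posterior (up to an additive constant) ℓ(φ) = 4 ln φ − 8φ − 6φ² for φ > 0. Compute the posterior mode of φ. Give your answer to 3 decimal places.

ℓ'(φ) = 4/φ − 8 − 12φ. Setting this to zero and multiplying by φ: 12φ² + 8φ − 4 = 0.
φ = (−8 + √(8² + 4·12·4)) / (2·12) = (−8 + √256) / 24 = (−8 + 16)/24 = 1/3.
ℓ''(φ) = −4/φ² − 12 < 0, confirming a maximum.

φ̂_MAP = 0.333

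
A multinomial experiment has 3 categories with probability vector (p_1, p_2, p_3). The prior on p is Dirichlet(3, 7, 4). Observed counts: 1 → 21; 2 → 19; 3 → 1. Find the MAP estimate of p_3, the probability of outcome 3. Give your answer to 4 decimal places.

The posterior is Dirichlet(αᵢ + nᵢ) = Dirichlet(24, 26, 5).
For a Dirichlet(a₁,…,a_K) with all aᵢ > 1, the mode has j-th component (aⱼ − 1)/(Σaᵢ − K).
Here Σaᵢ = 55 and K = 3, so p_3 = (5 − 1)/(55 − 3) = 4/52 ≈ 0.0769.

MAP estimate: 0.0769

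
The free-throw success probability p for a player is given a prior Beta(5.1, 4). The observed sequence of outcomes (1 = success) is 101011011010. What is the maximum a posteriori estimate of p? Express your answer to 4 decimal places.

p̂_MAP = 0.5812

Prior: Beta(5.1, 4).
Data: 7 successes in 12 trials (from the sequence). The binomial likelihood contributes p^7(1−p)^5, so the posterior is Beta(5.1+7, 4+5) = Beta(12.1, 9).
For Beta(a, b) with a, b > 1 the mode is (a−1)/(a+b−2) = 11.1/19.1 ≈ 0.5812.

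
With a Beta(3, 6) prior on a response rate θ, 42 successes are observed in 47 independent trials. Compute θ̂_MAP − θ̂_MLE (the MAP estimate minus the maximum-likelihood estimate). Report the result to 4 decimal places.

Posterior is Beta(45, 11); MAP = (45−1)/(56−2) = 44/54 ≈ 0.81481.
MLE ignores the prior: θ̂_MLE = k/n = 42/47 ≈ 0.89362.
Difference = 44/54 − 42/47 = -100/1269 ≈ -0.0788.

MAP − MLE = -0.0788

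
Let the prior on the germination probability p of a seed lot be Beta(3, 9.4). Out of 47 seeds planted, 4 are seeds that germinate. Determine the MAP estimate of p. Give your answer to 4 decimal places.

p̂_MAP = 0.1045

Prior: Beta(3, 9.4).
Data: 4 successes in 47 trials. The binomial likelihood contributes p^4(1−p)^43, so the posterior is Beta(3+4, 9.4+43) = Beta(7, 52.4).
For Beta(a, b) with a, b > 1 the mode is (a−1)/(a+b−2) = 6/57.4 ≈ 0.1045.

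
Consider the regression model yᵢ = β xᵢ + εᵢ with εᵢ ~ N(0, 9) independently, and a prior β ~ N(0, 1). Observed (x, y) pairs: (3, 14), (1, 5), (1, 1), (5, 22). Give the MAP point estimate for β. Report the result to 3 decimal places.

β̂_MAP = 3.511

log p(β | y) = −Σ(yᵢ − βxᵢ)²/(2·9) − β²/(2·1) + const.
Setting the derivative to zero: Σxᵢ(yᵢ − βxᵢ)/9 − β/1 = 0, so β = Σxᵢyᵢ / (Σxᵢ² + σ²/τ²).
Σxᵢyᵢ = 3·14 + 1·5 + 1·1 + 5·22 = 158; Σxᵢ² = 36; σ²/τ² = 9.
β̂_MAP = 158 / (36 + 9) = 158/45 ≈ 3.511.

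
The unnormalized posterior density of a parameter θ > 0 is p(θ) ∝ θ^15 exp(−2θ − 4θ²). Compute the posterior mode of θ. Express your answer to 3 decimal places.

θ̂_MAP = 1.250

ℓ'(θ) = 15/θ − 2 − 8θ. Setting this to zero and multiplying by θ: 8θ² + 2θ − 15 = 0.
θ = (−2 + √(2² + 4·8·15)) / (2·8) = (−2 + √484) / 16 = (−2 + 22)/16 = 5/4.
ℓ''(θ) = −15/θ² − 8 < 0, confirming a maximum.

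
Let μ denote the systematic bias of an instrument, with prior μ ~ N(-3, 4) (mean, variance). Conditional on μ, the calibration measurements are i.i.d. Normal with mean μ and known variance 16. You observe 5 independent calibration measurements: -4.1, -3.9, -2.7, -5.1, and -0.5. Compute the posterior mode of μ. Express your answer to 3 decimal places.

n = 5; x̄ = ((-4.1) + (-3.9) + (-2.7) + (-5.1) + (-0.5))/5 = -16.3/5 = -3.26.
For a Normal prior and Normal likelihood with known variance, the posterior is Normal; its mode equals its mean, the precision-weighted average.
Prior precision 1/σ₀² = 1/4 = 0.25; data precision n/σ² = 5/16 = 0.3125.
μ̂ = (0.25·(-3) + 0.3125·(-3.26)) / (0.25 + 0.3125) = (-1.76875)/0.5625 = -283/90 ≈ -3.144.

μ̂_MAP = -3.144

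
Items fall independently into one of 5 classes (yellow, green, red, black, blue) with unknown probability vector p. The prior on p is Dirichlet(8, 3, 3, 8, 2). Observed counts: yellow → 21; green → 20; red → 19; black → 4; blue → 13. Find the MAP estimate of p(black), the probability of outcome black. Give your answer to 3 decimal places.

The posterior is Dirichlet(αᵢ + nᵢ) = Dirichlet(29, 23, 22, 12, 15).
For a Dirichlet(a₁,…,a_K) with all aᵢ > 1, the mode has j-th component (aⱼ − 1)/(Σaᵢ − K).
Here Σaᵢ = 101 and K = 5, so p(black) = (12 − 1)/(101 − 5) = 11/96 ≈ 0.115.

MAP estimate of p(black) = 0.115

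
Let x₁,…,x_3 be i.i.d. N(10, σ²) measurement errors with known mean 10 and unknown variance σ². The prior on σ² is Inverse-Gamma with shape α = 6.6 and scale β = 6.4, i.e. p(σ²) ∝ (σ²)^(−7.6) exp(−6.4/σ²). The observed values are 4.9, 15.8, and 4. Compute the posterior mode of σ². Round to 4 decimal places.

σ̂²_MAP = 5.9588

Sum of squared deviations about the known mean: SS = (4.9−10)² + (15.8−10)² + (4−10)² = 95.65.
The Normal likelihood contributes (σ²)^(−n/2) exp(−SS/(2σ²)), so the posterior is Inverse-Gamma(α + n/2, β + SS/2) = Inverse-Gamma(8.1, 54.225).
The mode of Inverse-Gamma(a, b) is b/(a+1) = 54.225/9.1 ≈ 5.9588.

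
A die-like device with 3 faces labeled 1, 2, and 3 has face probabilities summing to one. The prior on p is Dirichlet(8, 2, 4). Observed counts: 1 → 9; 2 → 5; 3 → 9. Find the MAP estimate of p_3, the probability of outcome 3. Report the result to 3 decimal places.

MAP estimate: 0.353

The posterior is Dirichlet(αᵢ + nᵢ) = Dirichlet(17, 7, 13).
For a Dirichlet(a₁,…,a_K) with all aᵢ > 1, the mode has j-th component (aⱼ − 1)/(Σaᵢ − K).
Here Σaᵢ = 37 and K = 3, so p_3 = (13 − 1)/(37 − 3) = 12/34 ≈ 0.353.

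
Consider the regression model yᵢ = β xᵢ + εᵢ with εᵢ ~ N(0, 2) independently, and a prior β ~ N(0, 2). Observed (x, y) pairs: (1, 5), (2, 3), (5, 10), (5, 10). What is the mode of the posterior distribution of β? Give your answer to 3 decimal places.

log p(β | y) = −Σ(yᵢ − βxᵢ)²/(2·2) − β²/(2·2) + const.
Setting the derivative to zero: Σxᵢ(yᵢ − βxᵢ)/2 − β/2 = 0, so β = Σxᵢyᵢ / (Σxᵢ² + σ²/τ²).
Σxᵢyᵢ = 1·5 + 2·3 + 5·10 + 5·10 = 111; Σxᵢ² = 55; σ²/τ² = 1.
β̂_MAP = 111 / (55 + 1) = 111/56 ≈ 1.982.

β̂_MAP = 1.982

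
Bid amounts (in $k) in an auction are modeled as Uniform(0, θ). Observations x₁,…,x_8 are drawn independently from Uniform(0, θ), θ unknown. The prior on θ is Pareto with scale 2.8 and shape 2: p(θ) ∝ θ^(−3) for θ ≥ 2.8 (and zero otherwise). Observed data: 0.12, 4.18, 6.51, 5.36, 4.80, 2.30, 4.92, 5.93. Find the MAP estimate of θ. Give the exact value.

The Uniform(0, θ) likelihood is θ^(−n) for θ ≥ max(xᵢ), zero otherwise. Here max(xᵢ) = 6.51.
Posterior ∝ θ^(−3) · θ^(−8) = θ^(−11) on θ ≥ max(2.8, 6.51) = 6.51.
This density is strictly decreasing in θ, so the posterior mode lies at the lower boundary of the support.

θ̂_MAP = 6.51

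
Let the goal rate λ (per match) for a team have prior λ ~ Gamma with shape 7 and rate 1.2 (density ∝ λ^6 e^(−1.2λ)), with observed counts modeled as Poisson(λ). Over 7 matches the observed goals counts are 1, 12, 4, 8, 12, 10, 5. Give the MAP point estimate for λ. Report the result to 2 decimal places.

λ̂_MAP = 7.07

Σxᵢ = 1+12+4+8+12+10+5 = 52, with n = 7.
Posterior ∝ λ^6e^(−1.2λ) · λ^52e^(−7λ) = λ^58e^(−8.2λ), i.e. Gamma(shape=59, rate=8.2).
The mode of a Gamma(a, b) with a ≥ 1 (shape–rate) is (a−1)/b = 58/8.2 ≈ 7.07.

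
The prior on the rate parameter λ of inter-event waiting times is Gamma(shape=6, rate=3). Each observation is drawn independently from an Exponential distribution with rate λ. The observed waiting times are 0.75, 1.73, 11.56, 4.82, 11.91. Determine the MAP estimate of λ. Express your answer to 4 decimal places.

The Exponential(rate=λ) likelihood is ∝ λ^n e^(−λΣtᵢ). Here n = 5 and Σtᵢ = 0.75 + 1.73 + 11.56 + 4.82 + 11.91 = 30.77.
Posterior ∝ λ^5e^(−3λ) · λ^5e^(−30.77λ) = λ^10e^(−33.77λ), i.e. Gamma(11, 33.77).
Mode = (a−1)/b = 10/33.77 ≈ 0.2961.

λ̂_MAP = 0.2961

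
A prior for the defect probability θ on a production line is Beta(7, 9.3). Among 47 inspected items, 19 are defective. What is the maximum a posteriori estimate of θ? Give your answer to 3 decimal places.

Prior: Beta(7, 9.3).
Data: 19 successes in 47 trials. The binomial likelihood contributes θ^19(1−θ)^28, so the posterior is Beta(7+19, 9.3+28) = Beta(26, 37.3).
For Beta(a, b) with a, b > 1 the mode is (a−1)/(a+b−2) = 25/61.3 ≈ 0.408.

θ̂_MAP = 0.408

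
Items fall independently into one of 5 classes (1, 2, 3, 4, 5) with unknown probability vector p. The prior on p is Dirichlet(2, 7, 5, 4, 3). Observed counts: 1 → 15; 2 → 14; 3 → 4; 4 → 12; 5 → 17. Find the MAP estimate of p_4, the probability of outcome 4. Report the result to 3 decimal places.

MAP estimate: 0.192

The posterior is Dirichlet(αᵢ + nᵢ) = Dirichlet(17, 21, 9, 16, 20).
For a Dirichlet(a₁,…,a_K) with all aᵢ > 1, the mode has j-th component (aⱼ − 1)/(Σaᵢ − K).
Here Σaᵢ = 83 and K = 5, so p_4 = (16 − 1)/(83 − 5) = 15/78 ≈ 0.192.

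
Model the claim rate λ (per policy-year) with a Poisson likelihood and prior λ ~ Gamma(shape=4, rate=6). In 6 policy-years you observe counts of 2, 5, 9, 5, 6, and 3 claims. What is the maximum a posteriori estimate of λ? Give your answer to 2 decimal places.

Σxᵢ = 2+5+9+5+6+3 = 30, with n = 6.
Posterior ∝ λ^3e^(−6λ) · λ^30e^(−6λ) = λ^33e^(−12λ), i.e. Gamma(shape=34, rate=12).
The mode of a Gamma(a, b) with a ≥ 1 (shape–rate) is (a−1)/b = 33/12 ≈ 2.75.

λ̂_MAP = 2.75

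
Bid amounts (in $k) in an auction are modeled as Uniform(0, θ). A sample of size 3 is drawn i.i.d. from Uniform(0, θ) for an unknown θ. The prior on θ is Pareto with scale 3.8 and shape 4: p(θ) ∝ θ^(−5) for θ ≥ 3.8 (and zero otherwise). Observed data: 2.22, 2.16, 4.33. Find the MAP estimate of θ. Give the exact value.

The Uniform(0, θ) likelihood is θ^(−n) for θ ≥ max(xᵢ), zero otherwise. Here max(xᵢ) = 4.33.
Posterior ∝ θ^(−5) · θ^(−3) = θ^(−8) on θ ≥ max(3.8, 4.33) = 4.33.
This density is strictly decreasing in θ, so the posterior mode lies at the lower boundary of the support.

θ̂_MAP = 4.33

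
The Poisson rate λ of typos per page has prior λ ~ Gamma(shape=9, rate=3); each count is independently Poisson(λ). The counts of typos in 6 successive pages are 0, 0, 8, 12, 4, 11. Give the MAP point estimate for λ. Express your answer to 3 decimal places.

Σxᵢ = 0+0+8+12+4+11 = 35, with n = 6.
Posterior ∝ λ^8e^(−3λ) · λ^35e^(−6λ) = λ^43e^(−9λ), i.e. Gamma(shape=44, rate=9).
The mode of a Gamma(a, b) with a ≥ 1 (shape–rate) is (a−1)/b = 43/9 ≈ 4.778.

λ̂_MAP = 4.778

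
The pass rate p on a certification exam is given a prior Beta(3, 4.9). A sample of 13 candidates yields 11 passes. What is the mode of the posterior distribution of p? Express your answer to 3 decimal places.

Prior: Beta(3, 4.9).
Data: 11 successes in 13 trials. The binomial likelihood contributes p^11(1−p)^2, so the posterior is Beta(3+11, 4.9+2) = Beta(14, 6.9).
For Beta(a, b) with a, b > 1 the mode is (a−1)/(a+b−2) = 13/18.9 ≈ 0.688.

p̂_MAP = 0.688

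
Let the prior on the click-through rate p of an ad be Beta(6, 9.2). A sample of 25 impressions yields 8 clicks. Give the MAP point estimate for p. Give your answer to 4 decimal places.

p̂_MAP = 0.3403

Prior: Beta(6, 9.2).
Data: 8 successes in 25 trials. The binomial likelihood contributes p^8(1−p)^17, so the posterior is Beta(6+8, 9.2+17) = Beta(14, 26.2).
For Beta(a, b) with a, b > 1 the mode is (a−1)/(a+b−2) = 13/38.2 ≈ 0.3403.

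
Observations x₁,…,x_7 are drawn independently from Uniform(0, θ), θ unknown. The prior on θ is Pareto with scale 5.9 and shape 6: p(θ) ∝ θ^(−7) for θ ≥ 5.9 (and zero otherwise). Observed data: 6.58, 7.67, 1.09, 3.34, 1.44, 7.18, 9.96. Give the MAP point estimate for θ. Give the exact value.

The Uniform(0, θ) likelihood is θ^(−n) for θ ≥ max(xᵢ), zero otherwise. Here max(xᵢ) = 9.96.
Posterior ∝ θ^(−7) · θ^(−7) = θ^(−14) on θ ≥ max(5.9, 9.96) = 9.96.
This density is strictly decreasing in θ, so the posterior mode lies at the lower boundary of the support.

θ̂_MAP = 9.96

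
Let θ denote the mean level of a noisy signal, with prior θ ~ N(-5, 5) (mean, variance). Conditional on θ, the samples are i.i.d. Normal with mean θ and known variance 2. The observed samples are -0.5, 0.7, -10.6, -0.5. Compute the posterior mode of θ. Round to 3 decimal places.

θ̂_MAP = -2.932

n = 4; x̄ = ((-0.5) + 0.7 + (-10.6) + (-0.5))/4 = -10.9/4 = -2.725.
For a Normal prior and Normal likelihood with known variance, the posterior is Normal; its mode equals its mean, the precision-weighted average.
Prior precision 1/σ₀² = 1/5 = 0.2; data precision n/σ² = 4/2 = 2.
θ̂ = (0.2·(-5) + 2·(-2.725)) / (0.2 + 2) = (-6.45)/2.2 = -129/44 ≈ -2.932.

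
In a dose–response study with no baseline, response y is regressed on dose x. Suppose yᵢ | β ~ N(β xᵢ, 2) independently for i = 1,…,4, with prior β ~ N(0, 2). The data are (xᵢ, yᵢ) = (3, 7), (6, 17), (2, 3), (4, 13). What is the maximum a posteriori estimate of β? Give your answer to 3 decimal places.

log p(β | y) = −Σ(yᵢ − βxᵢ)²/(2·2) − β²/(2·2) + const.
Setting the derivative to zero: Σxᵢ(yᵢ − βxᵢ)/2 − β/2 = 0, so β = Σxᵢyᵢ / (Σxᵢ² + σ²/τ²).
Σxᵢyᵢ = 3·7 + 6·17 + 2·3 + 4·13 = 181; Σxᵢ² = 65; σ²/τ² = 1.
β̂_MAP = 181 / (65 + 1) = 181/66 ≈ 2.742.

β̂_MAP = 2.742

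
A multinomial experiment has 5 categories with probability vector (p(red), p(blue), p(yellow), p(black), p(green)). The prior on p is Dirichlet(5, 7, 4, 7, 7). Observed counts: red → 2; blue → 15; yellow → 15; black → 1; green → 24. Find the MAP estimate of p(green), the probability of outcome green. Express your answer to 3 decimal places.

The posterior is Dirichlet(αᵢ + nᵢ) = Dirichlet(7, 22, 19, 8, 31).
For a Dirichlet(a₁,…,a_K) with all aᵢ > 1, the mode has j-th component (aⱼ − 1)/(Σaᵢ − K).
Here Σaᵢ = 87 and K = 5, so p(green) = (31 − 1)/(87 − 5) = 30/82 ≈ 0.366.

MAP estimate of p(green) = 0.366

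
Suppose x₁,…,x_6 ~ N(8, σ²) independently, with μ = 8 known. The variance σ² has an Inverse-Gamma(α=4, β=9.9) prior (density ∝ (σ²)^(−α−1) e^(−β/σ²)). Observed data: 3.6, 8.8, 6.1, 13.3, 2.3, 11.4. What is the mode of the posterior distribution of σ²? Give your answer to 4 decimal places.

σ̂²_MAP = 7.2219

Sum of squared deviations about the known mean: SS = (3.6−8)² + (8.8−8)² + (6.1−8)² + (13.3−8)² + (2.3−8)² + (11.4−8)² = 95.75.
The Normal likelihood contributes (σ²)^(−n/2) exp(−SS/(2σ²)), so the posterior is Inverse-Gamma(α + n/2, β + SS/2) = Inverse-Gamma(7, 57.775).
The mode of Inverse-Gamma(a, b) is b/(a+1) = 57.775/8 ≈ 7.2219.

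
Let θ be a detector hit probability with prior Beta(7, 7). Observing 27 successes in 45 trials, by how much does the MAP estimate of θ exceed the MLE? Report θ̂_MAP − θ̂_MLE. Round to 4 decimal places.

MAP − MLE = -0.0211

Posterior is Beta(34, 25); MAP = (34−1)/(59−2) = 33/57 ≈ 0.57895.
MLE ignores the prior: θ̂_MLE = k/n = 27/45 ≈ 0.60000.
Difference = 33/57 − 27/45 = -2/95 ≈ -0.0211.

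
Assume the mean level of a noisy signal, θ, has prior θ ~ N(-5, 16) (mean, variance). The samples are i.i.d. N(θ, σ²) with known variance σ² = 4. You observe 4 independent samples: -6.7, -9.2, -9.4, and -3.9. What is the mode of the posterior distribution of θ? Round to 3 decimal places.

n = 4; x̄ = ((-6.7) + (-9.2) + (-9.4) + (-3.9))/4 = -29.2/4 = -7.3.
For a Normal prior and Normal likelihood with known variance, the posterior is Normal; its mode equals its mean, the precision-weighted average.
Prior precision 1/σ₀² = 1/16 = 0.0625; data precision n/σ² = 4/4 = 1.
θ̂ = (0.0625·(-5) + 1·(-7.3)) / (0.0625 + 1) = (-7.6125)/1.0625 = -609/85 ≈ -7.165.

θ̂_MAP = -7.165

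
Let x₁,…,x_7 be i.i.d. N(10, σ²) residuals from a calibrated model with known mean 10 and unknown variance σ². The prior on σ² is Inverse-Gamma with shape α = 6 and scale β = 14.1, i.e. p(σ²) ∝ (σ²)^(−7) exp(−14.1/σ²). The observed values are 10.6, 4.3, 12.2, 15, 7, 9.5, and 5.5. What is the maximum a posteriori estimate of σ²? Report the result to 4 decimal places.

σ̂²_MAP = 5.7329

Sum of squared deviations about the known mean: SS = (10.6−10)² + (4.3−10)² + (12.2−10)² + (15−10)² + (7−10)² + (9.5−10)² + (5.5−10)² = 92.19.
The Normal likelihood contributes (σ²)^(−n/2) exp(−SS/(2σ²)), so the posterior is Inverse-Gamma(α + n/2, β + SS/2) = Inverse-Gamma(9.5, 60.195).
The mode of Inverse-Gamma(a, b) is b/(a+1) = 60.195/10.5 ≈ 5.7329.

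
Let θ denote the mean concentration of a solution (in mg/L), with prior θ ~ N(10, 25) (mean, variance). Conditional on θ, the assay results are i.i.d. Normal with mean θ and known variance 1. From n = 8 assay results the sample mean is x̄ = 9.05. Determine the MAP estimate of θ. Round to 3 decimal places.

n = 8, x̄ = 9.05.
For a Normal prior and Normal likelihood with known variance, the posterior is Normal; its mode equals its mean, the precision-weighted average.
Prior precision 1/σ₀² = 1/25 = 0.04; data precision n/σ² = 8/1 = 8.
θ̂ = (0.04·10 + 8·9.05) / (0.04 + 8) = 72.8/8.04 = 1820/201 ≈ 9.055.

θ̂_MAP = 9.055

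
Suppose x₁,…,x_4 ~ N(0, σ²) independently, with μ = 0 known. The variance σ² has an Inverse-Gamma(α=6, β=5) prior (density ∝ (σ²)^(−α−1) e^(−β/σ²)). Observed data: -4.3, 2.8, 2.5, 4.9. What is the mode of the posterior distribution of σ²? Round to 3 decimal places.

σ̂²_MAP = 3.699

Sum of squared deviations about the known mean: SS = (-4.3−0)² + (2.8−0)² + (2.5−0)² + (4.9−0)² = 56.59.
The Normal likelihood contributes (σ²)^(−n/2) exp(−SS/(2σ²)), so the posterior is Inverse-Gamma(α + n/2, β + SS/2) = Inverse-Gamma(8, 33.295).
The mode of Inverse-Gamma(a, b) is b/(a+1) = 33.295/9 ≈ 3.699.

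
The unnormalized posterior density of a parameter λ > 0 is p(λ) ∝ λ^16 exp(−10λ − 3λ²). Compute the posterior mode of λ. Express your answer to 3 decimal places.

ℓ'(λ) = 16/λ − 10 − 6λ. Setting this to zero and multiplying by λ: 6λ² + 10λ − 16 = 0.
λ = (−10 + √(10² + 4·6·16)) / (2·6) = (−10 + √484) / 12 = (−10 + 22)/12 = 1.
ℓ''(λ) = −16/λ² − 6 < 0, confirming a maximum.

λ̂_MAP = 1.000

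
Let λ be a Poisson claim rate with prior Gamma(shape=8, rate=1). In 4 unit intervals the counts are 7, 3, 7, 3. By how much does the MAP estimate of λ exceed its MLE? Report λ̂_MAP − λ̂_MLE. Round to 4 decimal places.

MAP − MLE = 0.4000

Σxᵢ = 20. Posterior is Gamma(28, 5); MAP = (28−1)/5 = 27/5 ≈ 5.40000.
MLE = x̄ = 20/4 ≈ 5.00000.
Difference = 27/5 − 20/4 = 2/5 ≈ 0.4000.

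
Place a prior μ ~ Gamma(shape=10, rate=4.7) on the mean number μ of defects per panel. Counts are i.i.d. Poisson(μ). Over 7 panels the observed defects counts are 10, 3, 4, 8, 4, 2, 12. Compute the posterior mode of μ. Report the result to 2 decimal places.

Σxᵢ = 10+3+4+8+4+2+12 = 43, with n = 7.
Posterior ∝ μ^9e^(−4.7μ) · μ^43e^(−7μ) = μ^52e^(−11.7μ), i.e. Gamma(shape=53, rate=11.7).
The mode of a Gamma(a, b) with a ≥ 1 (shape–rate) is (a−1)/b = 52/11.7 ≈ 4.44.

μ̂_MAP = 4.44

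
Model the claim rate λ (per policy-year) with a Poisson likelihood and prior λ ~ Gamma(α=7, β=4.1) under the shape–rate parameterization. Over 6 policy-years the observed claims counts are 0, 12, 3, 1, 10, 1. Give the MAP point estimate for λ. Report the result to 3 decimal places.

Σxᵢ = 0+12+3+1+10+1 = 27, with n = 6.
Posterior ∝ λ^6e^(−4.1λ) · λ^27e^(−6λ) = λ^33e^(−10.1λ), i.e. Gamma(shape=34, rate=10.1).
The mode of a Gamma(a, b) with a ≥ 1 (shape–rate) is (a−1)/b = 33/10.1 ≈ 3.267.

λ̂_MAP = 3.267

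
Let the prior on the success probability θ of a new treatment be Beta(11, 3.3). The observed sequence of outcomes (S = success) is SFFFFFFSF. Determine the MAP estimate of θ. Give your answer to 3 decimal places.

Prior: Beta(11, 3.3).
Data: 2 successes in 9 trials (from the sequence). The binomial likelihood contributes θ^2(1−θ)^7, so the posterior is Beta(11+2, 3.3+7) = Beta(13, 10.3).
For Beta(a, b) with a, b > 1 the mode is (a−1)/(a+b−2) = 12/21.3 ≈ 0.563.

θ̂_MAP = 0.563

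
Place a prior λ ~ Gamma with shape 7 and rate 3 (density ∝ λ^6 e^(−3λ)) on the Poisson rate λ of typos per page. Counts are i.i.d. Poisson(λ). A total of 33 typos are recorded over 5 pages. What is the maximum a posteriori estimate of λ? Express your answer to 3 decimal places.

Σxᵢ = 33, n = 5.
Posterior ∝ λ^6e^(−3λ) · λ^33e^(−5λ) = λ^39e^(−8λ), i.e. Gamma(shape=40, rate=8).
The mode of a Gamma(a, b) with a ≥ 1 (shape–rate) is (a−1)/b = 39/8 ≈ 4.875.

λ̂_MAP = 4.875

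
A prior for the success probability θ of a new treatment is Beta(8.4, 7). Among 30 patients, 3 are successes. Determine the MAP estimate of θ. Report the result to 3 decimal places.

θ̂_MAP = 0.240

Prior: Beta(8.4, 7).
Data: 3 successes in 30 trials. The binomial likelihood contributes θ^3(1−θ)^27, so the posterior is Beta(8.4+3, 7+27) = Beta(11.4, 34).
For Beta(a, b) with a, b > 1 the mode is (a−1)/(a+b−2) = 10.4/43.4 ≈ 0.240.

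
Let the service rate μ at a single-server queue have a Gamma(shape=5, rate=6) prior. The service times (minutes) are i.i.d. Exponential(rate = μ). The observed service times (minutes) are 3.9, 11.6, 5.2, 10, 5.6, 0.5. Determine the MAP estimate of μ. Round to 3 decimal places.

μ̂_MAP = 0.234

The Exponential(rate=μ) likelihood is ∝ μ^n e^(−μΣtᵢ). Here n = 6 and Σtᵢ = 3.9 + 11.6 + 5.2 + 10 + 5.6 + 0.5 = 36.8.
Posterior ∝ μ^4e^(−6μ) · μ^6e^(−36.8μ) = μ^10e^(−42.8μ), i.e. Gamma(11, 42.8).
Mode = (a−1)/b = 10/42.8 ≈ 0.234.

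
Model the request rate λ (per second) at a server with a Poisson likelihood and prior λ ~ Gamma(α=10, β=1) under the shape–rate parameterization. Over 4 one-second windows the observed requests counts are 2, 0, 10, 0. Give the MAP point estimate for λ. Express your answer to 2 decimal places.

λ̂_MAP = 4.20

Σxᵢ = 2+0+10+0 = 12, with n = 4.
Posterior ∝ λ^9e^(−1λ) · λ^12e^(−4λ) = λ^21e^(−5λ), i.e. Gamma(shape=22, rate=5).
The mode of a Gamma(a, b) with a ≥ 1 (shape–rate) is (a−1)/b = 21/5 ≈ 4.20.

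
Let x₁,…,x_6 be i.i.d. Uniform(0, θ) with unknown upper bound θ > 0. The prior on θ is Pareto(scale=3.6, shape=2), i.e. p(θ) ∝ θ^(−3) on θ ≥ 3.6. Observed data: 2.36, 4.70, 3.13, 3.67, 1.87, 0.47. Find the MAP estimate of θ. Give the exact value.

θ̂_MAP = 4.70

The Uniform(0, θ) likelihood is θ^(−n) for θ ≥ max(xᵢ), zero otherwise. Here max(xᵢ) = 4.70.
Posterior ∝ θ^(−3) · θ^(−6) = θ^(−9) on θ ≥ max(3.6, 4.70) = 4.70.
This density is strictly decreasing in θ, so the posterior mode lies at the lower boundary of the support.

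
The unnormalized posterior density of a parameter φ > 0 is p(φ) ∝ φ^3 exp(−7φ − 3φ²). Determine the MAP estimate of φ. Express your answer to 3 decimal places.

ℓ'(φ) = 3/φ − 7 − 6φ. Setting this to zero and multiplying by φ: 6φ² + 7φ − 3 = 0.
φ = (−7 + √(7² + 4·6·3)) / (2·6) = (−7 + √121) / 12 = (−7 + 11)/12 = 1/3.
ℓ''(φ) = −3/φ² − 6 < 0, confirming a maximum.

φ̂_MAP = 0.333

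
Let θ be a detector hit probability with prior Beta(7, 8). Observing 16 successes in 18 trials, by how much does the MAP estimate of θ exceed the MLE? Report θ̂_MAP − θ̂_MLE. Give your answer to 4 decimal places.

Posterior is Beta(23, 10); MAP = (23−1)/(33−2) = 22/31 ≈ 0.70968.
MLE ignores the prior: θ̂_MLE = k/n = 16/18 ≈ 0.88889.
Difference = 22/31 − 16/18 = -50/279 ≈ -0.1792.

MAP − MLE = -0.1792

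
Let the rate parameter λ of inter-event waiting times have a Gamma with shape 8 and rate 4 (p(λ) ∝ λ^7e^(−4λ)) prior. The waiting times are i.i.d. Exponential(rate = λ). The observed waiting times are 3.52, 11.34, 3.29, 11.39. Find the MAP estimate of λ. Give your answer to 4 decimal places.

λ̂_MAP = 0.3280

The Exponential(rate=λ) likelihood is ∝ λ^n e^(−λΣtᵢ). Here n = 4 and Σtᵢ = 3.52 + 11.34 + 3.29 + 11.39 = 29.54.
Posterior ∝ λ^7e^(−4λ) · λ^4e^(−29.54λ) = λ^11e^(−33.54λ), i.e. Gamma(12, 33.54).
Mode = (a−1)/b = 11/33.54 ≈ 0.3280.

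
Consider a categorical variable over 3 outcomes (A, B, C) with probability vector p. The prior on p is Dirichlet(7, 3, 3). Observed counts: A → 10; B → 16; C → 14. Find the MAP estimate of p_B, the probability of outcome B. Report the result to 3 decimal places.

MAP estimate of p_B = 0.360

The posterior is Dirichlet(αᵢ + nᵢ) = Dirichlet(17, 19, 17).
For a Dirichlet(a₁,…,a_K) with all aᵢ > 1, the mode has j-th component (aⱼ − 1)/(Σaᵢ − K).
Here Σaᵢ = 53 and K = 3, so p_B = (19 − 1)/(53 − 3) = 18/50 ≈ 0.360.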